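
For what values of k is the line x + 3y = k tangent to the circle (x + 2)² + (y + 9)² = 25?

k = −29 ± 5√10

Tangency holds when the distance from the centre (−2, −9) to the line equals the radius 5:
|1·(−2) + 3·(−9) − k| / √10 = 5
|k − (−29)| = 5√10.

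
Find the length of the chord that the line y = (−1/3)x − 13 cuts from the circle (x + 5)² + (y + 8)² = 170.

Express y = (−39 − x)/3 and substitute into the circle:
10x² + 120x − 1080 = 0  ⟹  x² + 12x − 108 = 0
x = 6 or x = −18, giving (6, −15) and (−18, −7).
|(6, −15) − (−18, −7)| = √((24)² + (−8)²) = 8√10.

8√10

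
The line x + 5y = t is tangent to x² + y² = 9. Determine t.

For a tangent, require d(centre, line) = r = 3.
|1·0 + 5·0 − t| / √26 = 3
|t| = 3√26.

t = ±3√26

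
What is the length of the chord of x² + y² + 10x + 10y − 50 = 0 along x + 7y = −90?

10√2

The distance from (−5, −5) to the line is 50/√50, and r² = 100.
Chord = 2√(r² − d²) = 2·√(50) = 10√2.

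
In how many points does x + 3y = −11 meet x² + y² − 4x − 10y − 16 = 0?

Centre (2, 5), r² = 45. Distance² from centre to line = (28)²/10 = 392/5.
Since d² > r², the line lies outside the circle.

0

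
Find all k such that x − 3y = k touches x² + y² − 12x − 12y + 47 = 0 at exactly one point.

k = −12 ± 5√10

Tangency holds when the distance from the centre (6, 6) to the line equals the radius 5:
|1·6 − 3·6 − k| / √10 = 5
|k − (−12)| = 5√10.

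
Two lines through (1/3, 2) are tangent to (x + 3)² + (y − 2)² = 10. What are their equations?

Let a tangent through (1/3, 2) have slope m. Its distance from (−3, 2) must equal √10:
(−10/3m − (0))² = 10(m² + 1)
m² − 9 = 0, so m = 3 or m = −3.
With m = 3: 3x − y = −1. With m = −3: 3x + y = 3.

3x − y = −1 and 3x + y = 3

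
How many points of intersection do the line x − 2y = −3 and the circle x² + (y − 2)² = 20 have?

2

Substituting the line into the circle gives 5x² − 2x − 79 = 0.
Discriminant = (−2)² − 4·5·(−79) = 1584 > 0.
Two real roots: the line is a secant.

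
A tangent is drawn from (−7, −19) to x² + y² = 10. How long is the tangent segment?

Centre (0, 0), r² = 10. |PO|² = (−7)² + (−19)² = 410.
By the tangent–radius right angle, tangent length = √(|PO|² − r²) = √400 = 20.

20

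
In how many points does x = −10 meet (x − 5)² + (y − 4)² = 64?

Substituting the line into the circle gives y² − 8y + 177 = 0.
Δ = 64 − 708 = −644.
No real roots: the line does not meet the circle.

0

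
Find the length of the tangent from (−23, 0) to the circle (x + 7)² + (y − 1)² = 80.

With centre O = (−7, 1), |OP|² = 257 and r² = 80.
The tangent meets the radius at right angles, so tangent² = |PO|² − r² = 257 − 80 = 177.

√177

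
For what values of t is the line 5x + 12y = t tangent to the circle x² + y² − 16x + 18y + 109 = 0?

Tangency holds when the distance from the centre (8, −9) to the line equals the radius 6:
|5·8 + 12·(−9) − t| / √169 = 6
|t − (−68)| = 6·13, so t = 10 or t = −146.

t = −146 or t = 10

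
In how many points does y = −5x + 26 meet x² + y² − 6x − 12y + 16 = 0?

Centre (3, 6), r² = 29. Distance² from centre to line = (−5)²/26 = 25/26.
Since d² < r², the line cuts the circle twice.

2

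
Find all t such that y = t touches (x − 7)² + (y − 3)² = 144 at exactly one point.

The line touches the circle iff its distance from (7, 3) is 12:
|0·7 + 1·3 − t| / √1 = 12
|t − (3)| = 12, so t = 15 or t = −9.

t = −9 or t = 15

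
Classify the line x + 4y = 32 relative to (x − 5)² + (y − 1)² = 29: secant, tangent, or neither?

neither

d² = (1·5 + 4·1 − (32))²/17 = 529/17; r² = 29.
Since d² > r², the line lies outside the circle.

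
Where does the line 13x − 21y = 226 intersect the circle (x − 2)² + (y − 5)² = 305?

Express y = (−226 + 13x)/21 and substitute into the circle:
610x² − 10370x − 23180 = 0  ⟹  x² − 17x − 38 = 0
x = 19 or x = −2, giving (19, 1) and (−2, −12).

(−2, −12) and (19, 1)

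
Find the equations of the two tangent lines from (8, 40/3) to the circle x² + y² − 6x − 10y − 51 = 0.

7x + 6y = 136 and 2x + 9y = 136

Let a tangent through (8, 40/3) have slope m. Its distance from (3, 5) must equal √85:
(−5m − (−25/3))² = 85(m² + 1)
54m² + 75m + 14 = 0, so m = −7/6 or m = −2/9.
Through (8, 40/3) these give 7x + 6y = 136 and 2x + 9y = 136.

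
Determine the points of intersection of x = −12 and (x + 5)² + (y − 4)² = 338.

The line gives x = −12. Substituting into the circle:
y² − 8y − 273 = 0
y = 21 or y = −13, giving (−12, 21) and (−12, −13).

(−12, −13) and (−12, 21)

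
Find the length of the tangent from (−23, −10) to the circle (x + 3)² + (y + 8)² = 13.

√391

The centre is (−3, −8) and r = √13. The square of the distance from P to the centre is 400 + 4 = 404.
Power of the point: PT² = |PO|² − r² = 391, so PT = √391.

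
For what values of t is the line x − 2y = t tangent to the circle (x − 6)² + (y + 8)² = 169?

t = 22 ± 13√5

For a tangent, require d(centre, line) = r = 13.
|1·6 − 2·(−8) − t| / √5 = 13
|t − (22)| = 13√5.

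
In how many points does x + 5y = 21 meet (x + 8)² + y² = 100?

2

Substituting the line into the circle gives 26x² + 358x − 459 = 0.
Δ = 128164 − (−47736) = 175900.
Two real roots: the line is a secant.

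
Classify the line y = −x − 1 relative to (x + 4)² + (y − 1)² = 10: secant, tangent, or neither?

secant

d² = (1·(−4) + 1·1 − (−1))²/2 = 2; r² = 10.
Since d² < r², the line cuts the circle twice.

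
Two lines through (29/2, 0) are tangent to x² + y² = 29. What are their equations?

2x + 5y = 29 and 2x − 5y = 29

A line y − (0) = m(x − (29/2)) is tangent when its distance from (0, 0) is √29:
[m·(−29/2) − (0)]² = 29(m² + 1)
25m² − 4 = 0, so m = −2/5 or m = 2/5.
With m = −2/5: 2x + 5y = 29. With m = 2/5: 2x − 5y = 29.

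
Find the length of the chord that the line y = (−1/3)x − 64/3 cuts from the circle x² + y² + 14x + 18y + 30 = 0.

Substitute y = (−64 − x)/3:
10x² + 200x + 910 = 0  ⟹  x² + 20x + 91 = 0
x = −7 or x = −13, giving (−7, −19) and (−13, −17).
|(−7, −19) − (−13, −17)| = √((6)² + (−2)²) = 2√10.

2√10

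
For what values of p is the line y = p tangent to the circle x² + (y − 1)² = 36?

Tangency holds when the distance from the centre (0, 1) to the line equals the radius 6:
|0·0 + 1·1 − p| / √1 = 6
|p − (1)| = 6, so p = 7 or p = −5.

p = −5 or p = 7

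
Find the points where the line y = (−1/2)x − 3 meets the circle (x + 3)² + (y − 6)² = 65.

Substitute y = (−6 − x)/2:
5x² + 60x + 100 = 0  ⟹  x² + 12x + 20 = 0
x = −2 or x = −10, giving (−2, −2) and (−10, 2).

(−10, 2) and (−2, −2)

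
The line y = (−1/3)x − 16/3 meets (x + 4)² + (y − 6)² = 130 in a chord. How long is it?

Substitute y = (−16 − x)/3:
10x² + 140x + 130 = 0  ⟹  x² + 14x + 13 = 0
x = −1 or x = −13, giving (−1, −5) and (−13, −1).
Chord length = distance between (−1, −5) and (−13, −1) = √160 = 4√10.

4√10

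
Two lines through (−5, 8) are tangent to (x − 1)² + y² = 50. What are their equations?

7x − y = −43 and x + 7y = 51

Let a tangent through (−5, 8) have slope m. Its distance from (1, 0) must equal 5√2:
(6m − (−8))² = 50(m² + 1)
7m² − 48m − 7 = 0, so m = 7 or m = −1/7.
With m = 7: 7x − y = −43. With m = −1/7: x + 7y = 51.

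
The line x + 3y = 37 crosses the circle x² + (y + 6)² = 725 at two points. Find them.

Express y = (37 − x)/3 and substitute into the circle:
10x² − 110x − 3500 = 0  ⟹  x² − 11x − 350 = 0
x = 25 or x = −14, giving (25, 4) and (−14, 17).

(−14, 17) and (25, 4)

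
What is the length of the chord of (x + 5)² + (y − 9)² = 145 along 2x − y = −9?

10√5

Centre (−5, 9), r² = 145. Perpendicular distance d from centre to line = |−10| / √5 = 10/√5.
Chord = 2√(r² − d²) = 2·√(125) = 10√5.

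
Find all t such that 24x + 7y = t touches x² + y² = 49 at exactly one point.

The line touches the circle iff its distance from (0, 0) is 7:
|24·0 + 7·0 − t| / √625 = 7
|t| = 7·25, so t = 175 or t = −175.

t = −175 or t = 175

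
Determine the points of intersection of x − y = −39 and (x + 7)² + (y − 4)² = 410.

(−24, 15) and (−18, 21)

Express y = x + 39 and substitute into the circle:
2x² + 84x + 864 = 0  ⟹  x² + 42x + 432 = 0
x = −18 or x = −24, giving (−18, 21) and (−24, 15).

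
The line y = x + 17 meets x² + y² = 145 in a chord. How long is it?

√2

Substitute y = x + 17:
2x² + 34x + 144 = 0  ⟹  x² + 17x + 72 = 0
x = −8 or x = −9, giving (−8, 9) and (−9, 8).
Chord length = distance between (−8, 9) and (−9, 8) = √2 = √2.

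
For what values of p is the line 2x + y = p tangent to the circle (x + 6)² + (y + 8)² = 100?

The line touches the circle iff its distance from (−6, −8) is 10:
|2·(−6) + 1·(−8) − p| / √5 = 10
|p − (−20)| = 10√5.

p = −20 ± 10√5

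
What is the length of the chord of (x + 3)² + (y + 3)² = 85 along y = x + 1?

Substitute y = x + 1:
2x² + 14x − 60 = 0  ⟹  x² + 7x − 30 = 0
x = 3 or x = −10, giving (3, 4) and (−10, −9).
|(3, 4) − (−10, −9)| = √((13)² + (13)²) = 13√2.

13√2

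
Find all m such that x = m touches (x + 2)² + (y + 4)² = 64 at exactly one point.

m = −10 or m = 6

Tangency holds when the distance from the centre (−2, −4) to the line equals the radius 8:
|1·(−2) + 0·(−4) − m| / √1 = 8
|m − (−2)| = 8, so m = 6 or m = −10.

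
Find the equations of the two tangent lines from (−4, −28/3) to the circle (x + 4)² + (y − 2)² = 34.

A line y − (−28/3) = m(x − (−4)) is tangent when its distance from (−4, 2) is √34:
[m·(0) − (34/3)]² = 34(m² + 1)
9m² − 25 = 0, so m = −5/3 or m = 5/3.
Through (−4, −28/3) these give 5x + 3y = −48 and 5x − 3y = 8.

5x + 3y = −48 and 5x − 3y = 8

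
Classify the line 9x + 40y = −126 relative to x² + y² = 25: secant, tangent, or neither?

Substituting the line into the circle gives 1681x² + 2268x − 24124 = 0.
Discriminant = (2268)² − 4·1681·(−24124) = 167353600 > 0.
Two real roots: the line is a secant.

secant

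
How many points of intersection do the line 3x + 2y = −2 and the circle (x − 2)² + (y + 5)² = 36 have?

2

Substituting the line into the circle gives 13x² − 64x − 64 = 0.
Discriminant = (−64)² − 4·13·(−64) = 7424 > 0.
Two real roots: the line is a secant.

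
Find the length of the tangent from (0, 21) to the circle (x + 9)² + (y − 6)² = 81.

With centre O = (−9, 6), |OP|² = 306 and r² = 81.
Power of the point: PT² = |PO|² − r² = 225, so PT = 15.

15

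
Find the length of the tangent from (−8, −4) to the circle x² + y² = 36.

With centre O = (0, 0), |OP|² = 80 and r² = 36.
By the tangent–radius right angle, tangent length = √(|PO|² − r²) = √44 = 2√11.

2√11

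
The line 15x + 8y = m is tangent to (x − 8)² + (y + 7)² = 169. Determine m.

Tangency holds when the distance from the centre (8, −7) to the line equals the radius 13:
|15·8 + 8·(−7) − m| / √289 = 13
|m − (64)| = 13·17, so m = 285 or m = −157.

m = −157 or m = 285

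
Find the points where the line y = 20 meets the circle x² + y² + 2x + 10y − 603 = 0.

(−3, 20) and (1, 20)

Substitute y = 20:
x² + 2x − 3 = 0
x = 1 or x = −3, giving (1, 20) and (−3, 20).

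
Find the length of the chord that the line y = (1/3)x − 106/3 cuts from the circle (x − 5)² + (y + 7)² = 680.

4√10

Substitute y = (−106 + x)/3:
10x² − 260x + 1330 = 0  ⟹  x² − 26x + 133 = 0
x = 19 or x = 7, giving (19, −29) and (7, −33).
|(19, −29) − (7, −33)| = √((12)² + (4)²) = 4√10.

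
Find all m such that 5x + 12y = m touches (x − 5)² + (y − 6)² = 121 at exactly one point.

m = −46 or m = 240

Tangency holds when the distance from the centre (5, 6) to the line equals the radius 11:
|5·5 + 12·6 − m| / √169 = 11
|m − (97)| = 11·13, so m = 240 or m = −46.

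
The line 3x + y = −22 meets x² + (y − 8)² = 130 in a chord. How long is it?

The distance from (0, 8) to the line is 30/√10, and r² = 130.
Half the chord is √(r² − d²) = √(40), so the full chord is 4√10.

4√10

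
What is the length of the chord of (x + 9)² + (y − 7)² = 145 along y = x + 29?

11√2

The distance from (−9, 7) to the line is 13/√2, and r² = 145.
Half the chord is √(r² − d²) = √(121/2), so the full chord is 11√2.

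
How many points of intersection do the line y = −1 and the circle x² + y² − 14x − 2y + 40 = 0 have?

2

Centre (7, 1), r² = 10. Distance² from centre to line = (2)² = 4.
Since d² < r², the line cuts the circle twice.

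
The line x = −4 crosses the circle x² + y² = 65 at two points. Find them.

The line gives x = −4. Substituting into the circle:
y² − 49 = 0
y = 7 or y = −7, giving (−4, 7) and (−4, −7).

(−4, −7) and (−4, 7)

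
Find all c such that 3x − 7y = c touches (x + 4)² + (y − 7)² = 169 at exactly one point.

c = −61 ± 13√58

The line touches the circle iff its distance from (−4, 7) is 13:
|3·(−4) − 7·7 − c| / √58 = 13
|c − (−61)| = 13√58.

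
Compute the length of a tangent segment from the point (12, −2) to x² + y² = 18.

The centre is (0, 0) and r = 3√2. The square of the distance from P to the centre is 144 + 4 = 148.
Power of the point: PT² = |PO|² − r² = 130, so PT = √130.

√130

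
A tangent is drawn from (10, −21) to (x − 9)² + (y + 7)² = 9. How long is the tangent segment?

Centre (9, −7), r² = 9. |PO|² = (1)² + (−14)² = 197.
By the tangent–radius right angle, tangent length = √(|PO|² − r²) = √188 = 2√47.

2√47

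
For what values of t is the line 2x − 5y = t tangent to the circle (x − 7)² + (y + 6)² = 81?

Tangency holds when the distance from the centre (7, −6) to the line equals the radius 9:
|2·7 − 5·(−6) − t| / √29 = 9
|t − (44)| = 9√29.

t = 44 ± 9√29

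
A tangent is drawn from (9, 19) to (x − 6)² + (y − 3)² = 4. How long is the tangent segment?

Centre (6, 3), r² = 4. |PO|² = (3)² + (16)² = 265.
Power of the point: PT² = |PO|² − r² = 261, so PT = 3√29.

3√29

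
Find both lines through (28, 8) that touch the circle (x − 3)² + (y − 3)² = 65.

4x − 7y = 56 and x + 8y = 92

A line y − (8) = m(x − (28)) is tangent when its distance from (3, 3) is √65:
[m·(−25) − (−5)]² = 65(m² + 1)
56m² − 25m − 4 = 0, so m = 4/7 or m = −1/8.
With m = 4/7: 4x − 7y = 56. With m = −1/8: x + 8y = 92.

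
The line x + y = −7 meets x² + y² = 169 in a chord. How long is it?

17√2

Centre (0, 0), r² = 169. Perpendicular distance d from centre to line = |7| / √2 = 7/√2.
Half the chord is √(r² − d²) = √(289/2), so the full chord is 17√2.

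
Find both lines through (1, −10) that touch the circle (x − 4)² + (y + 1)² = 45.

Let a tangent through (1, −10) have slope m. Its distance from (4, −1) must equal 3√5:
(3m − (9))² = 45(m² + 1)
2m² + 3m − 2 = 0, so m = −2 or m = 1/2.
With m = −2: 2x + y = −8. With m = 1/2: x − 2y = 21.

2x + y = −8 and x − 2y = 21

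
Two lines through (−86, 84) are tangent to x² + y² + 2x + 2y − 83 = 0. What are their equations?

7x + 6y = −98 and 6x + 7y = 72

A line y − (84) = m(x − (−86)) is tangent when its distance from (−1, −1) is √85:
(85m − (−85))² = 85(m² + 1)
42m² + 85m + 42 = 0, so m = −7/6 or m = −6/7.
With m = −7/6: 7x + 6y = −98. With m = −6/7: 6x + 7y = 72.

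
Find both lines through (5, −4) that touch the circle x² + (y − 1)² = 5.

2x + y = 6 and x + 2y = −3

Let a tangent through (5, −4) have slope m. Its distance from (0, 1) must equal √5:
[m·(−5) − (5)]² = 5(m² + 1)
2m² + 5m + 2 = 0, so m = −2 or m = −1/2.
Through (5, −4) these give 2x + y = 6 and x + 2y = −3.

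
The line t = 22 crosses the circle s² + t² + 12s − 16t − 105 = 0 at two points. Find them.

Substitute t = 22:
s² + 12s + 27 = 0
s = −3 or s = −9, giving (−3, 22) and (−9, 22).

(−9, 22) and (−3, 22)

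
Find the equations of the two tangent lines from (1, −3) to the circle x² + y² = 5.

Let a tangent through (1, −3) have slope m. Its distance from (0, 0) must equal √5:
(−1m − (3))² = 5(m² + 1)
2m² − 3m − 2 = 0, so m = 2 or m = −1/2.
Through (1, −3) these give 2x − y = 5 and x + 2y = −5.

2x − y = 5 and x + 2y = −5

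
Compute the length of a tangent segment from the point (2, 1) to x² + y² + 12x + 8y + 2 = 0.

Centre (−6, −4), r² = 50. |PO|² = (8)² + (5)² = 89.
Power of the point: PT² = |PO|² − r² = 39, so PT = √39.

√39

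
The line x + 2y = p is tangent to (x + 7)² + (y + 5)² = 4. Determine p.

For a tangent, require d(centre, line) = r = 2.
|1·(−7) + 2·(−5) − p| / √5 = 2
|p − (−17)| = 2√5.

p = −17 ± 2√5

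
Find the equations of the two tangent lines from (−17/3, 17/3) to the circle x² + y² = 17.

Write the tangent as mx − y + (17/3 − m·(−17/3)) = 0 and set its distance from the centre to √17:
(17/3m − (−17/3))² = 17(m² + 1)
4m² + 17m + 4 = 0, so m = −1/4 or m = −4.
With m = −1/4: x + 4y = 17. With m = −4: 4x + y = −17.

x + 4y = 17 and 4x + y = −17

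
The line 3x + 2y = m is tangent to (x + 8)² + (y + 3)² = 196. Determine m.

m = −30 ± 14√13

The line touches the circle iff its distance from (−8, −3) is 14:
|3·(−8) + 2·(−3) − m| / √13 = 14
|m − (−30)| = 14√13.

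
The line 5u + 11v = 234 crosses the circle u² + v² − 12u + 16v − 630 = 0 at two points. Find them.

Express v = (234 − 5u)/11 and substitute into the circle:
146u² − 4672u + 19710 = 0  ⟹  u² − 32u + 135 = 0
u = 27 or u = 5, giving (27, 9) and (5, 19).

(5, 19) and (27, 9)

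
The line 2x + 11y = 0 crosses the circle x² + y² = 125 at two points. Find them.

Express y = (−2x)/11 and substitute into the circle:
125x² − 15125 = 0  ⟹  x² − 121 = 0
x = 11 or x = −11, giving (11, −2) and (−11, 2).

(−11, 2) and (11, −2)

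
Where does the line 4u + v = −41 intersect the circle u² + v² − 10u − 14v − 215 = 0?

(−12, 7) and (−10, −1)

Express v = −4u − 41 and substitute into the circle:
17u² + 374u + 2040 = 0  ⟹  u² + 22u + 120 = 0
u = −10 or u = −12, giving (−10, −1) and (−12, 7).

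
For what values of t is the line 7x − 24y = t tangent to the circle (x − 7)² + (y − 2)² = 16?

t = −99 or t = 101

The line touches the circle iff its distance from (7, 2) is 4:
|7·7 − 24·2 − t| / √625 = 4
|t − (1)| = 4·25, so t = 101 or t = −99.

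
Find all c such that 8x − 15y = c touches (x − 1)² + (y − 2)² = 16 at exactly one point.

Tangency holds when the distance from the centre (1, 2) to the line equals the radius 4:
|8·1 − 15·2 − c| / √289 = 4
|c − (−22)| = 4·17, so c = 46 or c = −90.

c = −90 or c = 46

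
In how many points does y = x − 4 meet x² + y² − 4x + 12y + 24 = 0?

d² = (1·2 − 1·(−6) − (4))²/2 = 8; r² = 16.
Since d² < r², the line cuts the circle twice.

2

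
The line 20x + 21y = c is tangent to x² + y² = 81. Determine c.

c = −261 or c = 261

Tangency holds when the distance from the centre (0, 0) to the line equals the radius 9:
|20·0 + 21·0 − c| / √841 = 9
|c| = 9·29, so c = 261 or c = −261.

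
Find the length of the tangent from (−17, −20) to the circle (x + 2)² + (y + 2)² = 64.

√485

Centre (−2, −2), r² = 64. |PO|² = (−15)² + (−18)² = 549.
The tangent meets the radius at right angles, so tangent² = |PO|² − r² = 549 − 64 = 485.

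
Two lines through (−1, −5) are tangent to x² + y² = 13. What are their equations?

2x − 3y = 13 and 3x + 2y = −13

A line y − (−5) = m(x − (−1)) is tangent when its distance from (0, 0) is √13:
(1m − (5))² = 13(m² + 1)
6m² + 5m − 6 = 0, so m = 2/3 or m = −3/2.
Through (−1, −5) these give 2x − 3y = 13 and 3x + 2y = −13.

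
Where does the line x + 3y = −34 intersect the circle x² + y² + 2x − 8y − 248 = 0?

From the line, y = (−34 − x)/3. Substituting:
10x² + 110x − 260 = 0  ⟹  x² + 11x − 26 = 0
x = 2 or x = −13, giving (2, −12) and (−13, −7).

(−13, −7) and (2, −12)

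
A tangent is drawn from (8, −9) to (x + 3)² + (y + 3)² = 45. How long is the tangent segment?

Centre (−3, −3), r² = 45. |PO|² = (11)² + (−6)² = 157.
The tangent meets the radius at right angles, so tangent² = |PO|² − r² = 157 − 45 = 112.

4√7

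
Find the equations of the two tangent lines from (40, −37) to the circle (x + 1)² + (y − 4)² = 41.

Let a tangent through (40, −37) have slope m. Its distance from (−1, 4) must equal √41:
(−41m − (41))² = 41(m² + 1)
20m² + 41m + 20 = 0, so m = −4/5 or m = −5/4.
With m = −4/5: 4x + 5y = −25. With m = −5/4: 5x + 4y = 52.

4x + 5y = −25 and 5x + 4y = 52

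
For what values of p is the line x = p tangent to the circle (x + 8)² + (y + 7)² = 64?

For a tangent, require d(centre, line) = r = 8.
|1·(−8) + 0·(−7) − p| / √1 = 8
|p − (−8)| = 8, so p = 0 or p = −16.

p = −16 or p = 0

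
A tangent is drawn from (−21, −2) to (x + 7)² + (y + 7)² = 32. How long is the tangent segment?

The centre is (−7, −7) and r = 4√2. The square of the distance from P to the centre is 196 + 25 = 221.
Power of the point: PT² = |PO|² − r² = 189, so PT = 3√21.

3√21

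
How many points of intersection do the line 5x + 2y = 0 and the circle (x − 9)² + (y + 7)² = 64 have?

2

Substituting the line into the circle gives 29x² − 212x + 264 = 0.
Δ = 44944 − 30624 = 14320.
Two real roots: the line is a secant.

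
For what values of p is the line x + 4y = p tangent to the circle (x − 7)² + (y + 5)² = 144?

For a tangent, require d(centre, line) = r = 12.
|1·7 + 4·(−5) − p| / √17 = 12
|p − (−13)| = 12√17.

p = −13 ± 12√17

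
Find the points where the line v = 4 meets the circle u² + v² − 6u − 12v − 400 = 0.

Express v = 4 and substitute into the circle:
u² − 6u − 432 = 0
u = 24 or u = −18, giving (24, 4) and (−18, 4).

(−18, 4) and (24, 4)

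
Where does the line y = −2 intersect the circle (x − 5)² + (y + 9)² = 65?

From the line, y = −2. Substituting:
x² − 10x + 9 = 0
x = 9 or x = 1, giving (9, −2) and (1, −2).

(1, −2) and (9, −2)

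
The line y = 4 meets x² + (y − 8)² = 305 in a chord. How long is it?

From the line, y = 4. Substituting:
x² − 289 = 0
x = 17 or x = −17, giving (17, 4) and (−17, 4).
|(17, 4) − (−17, 4)| = √((34)² + (0)²) = 34.

34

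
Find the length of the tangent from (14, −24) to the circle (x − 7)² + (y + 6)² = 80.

√293

The centre is (7, −6) and r = 4√5. The square of the distance from P to the centre is 49 + 324 = 373.
By the tangent–radius right angle, tangent length = √(|PO|² − r²) = √293.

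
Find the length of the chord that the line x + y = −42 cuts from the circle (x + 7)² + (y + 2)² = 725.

19√2

The distance from (−7, −2) to the line is 33/√2, and r² = 725.
Half the chord is √(r² − d²) = √(361/2), so the full chord is 19√2.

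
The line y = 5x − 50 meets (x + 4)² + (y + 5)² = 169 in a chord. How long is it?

The distance from (−4, −5) to the line is 65/√26, and r² = 169.
Half the chord is √(r² − d²) = √(13/2), so the full chord is √26.

√26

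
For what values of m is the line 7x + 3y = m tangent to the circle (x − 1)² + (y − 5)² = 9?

The line touches the circle iff its distance from (1, 5) is 3:
|7·1 + 3·5 − m| / √58 = 3
|m − (22)| = 3√58.

m = 22 ± 3√58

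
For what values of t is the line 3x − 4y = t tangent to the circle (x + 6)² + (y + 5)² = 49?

t = −33 or t = 37

The line touches the circle iff its distance from (−6, −5) is 7:
|3·(−6) − 4·(−5) − t| / √25 = 7
|t − (2)| = 7·5, so t = 37 or t = −33.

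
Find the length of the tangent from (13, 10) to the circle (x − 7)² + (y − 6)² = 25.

With centre O = (7, 6), |OP|² = 52 and r² = 25.
The tangent meets the radius at right angles, so tangent² = |PO|² − r² = 52 − 25 = 27.

3√3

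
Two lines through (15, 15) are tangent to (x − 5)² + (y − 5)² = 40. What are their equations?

3x − y = 30 and x − 3y = −30

A line y − (15) = m(x − (15)) is tangent when its distance from (5, 5) is 2√10:
[m·(−10) − (−10)]² = 40(m² + 1)
3m² − 10m + 3 = 0, so m = 3 or m = 1/3.
Through (15, 15) these give 3x − y = 30 and x − 3y = −30.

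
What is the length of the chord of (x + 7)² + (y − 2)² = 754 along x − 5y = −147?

4√26

Centre (−7, 2), r² = 754. Perpendicular distance d from centre to line = |130| / √26 = 130/√26.
Half the chord is √(r² − d²) = √(104), so the full chord is 4√26.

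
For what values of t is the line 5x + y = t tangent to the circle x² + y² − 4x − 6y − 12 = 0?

Tangency holds when the distance from the centre (2, 3) to the line equals the radius 5:
|5·2 + 1·3 − t| / √26 = 5
|t − (13)| = 5√26.

t = 13 ± 5√26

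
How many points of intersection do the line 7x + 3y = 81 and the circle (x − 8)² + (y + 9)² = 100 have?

d² = (7·8 + 3·(−9) − (81))²/58 = 1352/29; r² = 100.
Since d² < r², the line cuts the circle twice.

2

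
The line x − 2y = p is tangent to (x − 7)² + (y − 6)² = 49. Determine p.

The line touches the circle iff its distance from (7, 6) is 7:
|1·7 − 2·6 − p| / √5 = 7
|p − (−5)| = 7√5.

p = −5 ± 7√5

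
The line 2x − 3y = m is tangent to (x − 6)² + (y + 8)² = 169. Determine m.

m = 36 ± 13√13

Tangency holds when the distance from the centre (6, −8) to the line equals the radius 13:
|2·6 − 3·(−8) − m| / √13 = 13
|m − (36)| = 13√13.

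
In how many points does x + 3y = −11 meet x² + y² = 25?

2

d² = (1·0 + 3·0 − (−11))²/10 = 121/10; r² = 25.
Since d² < r², the line cuts the circle twice.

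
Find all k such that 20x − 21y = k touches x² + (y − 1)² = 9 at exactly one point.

The line touches the circle iff its distance from (0, 1) is 3:
|20·0 − 21·1 − k| / √841 = 3
|k − (−21)| = 3·29, so k = 66 or k = −108.

k = −108 or k = 66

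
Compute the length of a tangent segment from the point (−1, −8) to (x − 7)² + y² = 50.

√78

Centre (7, 0), r² = 50. |PO|² = (−8)² + (−8)² = 128.
The tangent meets the radius at right angles, so tangent² = |PO|² − r² = 128 − 50 = 78.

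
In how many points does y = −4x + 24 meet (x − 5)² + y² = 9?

Centre (5, 0), r² = 9. Distance² from centre to line = (−4)²/17 = 16/17.
Since d² < r², the line cuts the circle twice.

2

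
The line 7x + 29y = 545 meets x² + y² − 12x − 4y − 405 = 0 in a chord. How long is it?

From the line, y = (545 − 7x)/29. Substituting:
890x² − 16910x − 106800 = 0  ⟹  x² − 19x − 120 = 0
x = 24 or x = −5, giving (24, 13) and (−5, 20).
|(24, 13) − (−5, 20)| = √((29)² + (−7)²) = √890.

√890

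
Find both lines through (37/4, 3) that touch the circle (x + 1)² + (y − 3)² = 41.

Let a tangent through (37/4, 3) have slope m. Its distance from (−1, 3) must equal √41:
[m·(−41/4) − (0)]² = 41(m² + 1)
25m² − 16 = 0, so m = 4/5 or m = −4/5.
With m = 4/5: 4x − 5y = 22. With m = −4/5: 4x + 5y = 52.

4x − 5y = 22 and 4x + 5y = 52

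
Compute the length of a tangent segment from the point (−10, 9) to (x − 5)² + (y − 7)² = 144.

Centre (5, 7), r² = 144. |PO|² = (−15)² + (2)² = 229.
The tangent meets the radius at right angles, so tangent² = |PO|² − r² = 229 − 144 = 85.

√85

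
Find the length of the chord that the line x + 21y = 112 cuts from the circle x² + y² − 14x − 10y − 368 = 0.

2√442

Express y = (112 − x)/21 and substitute into the circle:
442x² − 6188x − 173264 = 0  ⟹  x² − 14x − 392 = 0
x = 28 or x = −14, giving (28, 4) and (−14, 6).
Chord length = distance between (28, 4) and (−14, 6) = √1768 = 2√442.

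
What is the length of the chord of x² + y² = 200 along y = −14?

4

Centre (0, 0), r² = 200. Perpendicular distance d from centre to line = |14| / √1 = 14.
Half the chord is √(r² − d²) = √(4), so the full chord is 4.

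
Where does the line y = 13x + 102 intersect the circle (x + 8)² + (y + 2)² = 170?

(−9, −15) and (−7, 11)

From the line, y = 13x + 102. Substituting:
170x² + 2720x + 10710 = 0  ⟹  x² + 16x + 63 = 0
x = −7 or x = −9, giving (−7, 11) and (−9, −15).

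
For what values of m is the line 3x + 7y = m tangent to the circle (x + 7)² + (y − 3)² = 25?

The line touches the circle iff its distance from (−7, 3) is 5:
|3·(−7) + 7·3 − m| / √58 = 5
|m| = 5√58.

m = ±5√58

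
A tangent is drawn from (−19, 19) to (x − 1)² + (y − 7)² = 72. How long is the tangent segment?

The centre is (1, 7) and r = 6√2. The square of the distance from P to the centre is 400 + 144 = 544.
The tangent meets the radius at right angles, so tangent² = |PO|² − r² = 544 − 72 = 472.

2√118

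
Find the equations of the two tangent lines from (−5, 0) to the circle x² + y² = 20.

2x + y = −10 and 2x − y = −10

Let a tangent through (−5, 0) have slope m. Its distance from (0, 0) must equal 2√5:
[m·(5) − (0)]² = 20(m² + 1)
m² − 4 = 0, so m = −2 or m = 2.
With m = −2: 2x + y = −10. With m = 2: 2x − y = −10.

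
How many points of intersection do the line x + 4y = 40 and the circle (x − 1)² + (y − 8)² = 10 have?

Centre (1, 8), r² = 10. Distance² from centre to line = (−7)²/17 = 49/17.
Since d² < r², the line cuts the circle twice.

2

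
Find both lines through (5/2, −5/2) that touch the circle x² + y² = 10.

Let a tangent through (5/2, −5/2) have slope m. Its distance from (0, 0) must equal √10:
(−5/2m − (5/2))² = 10(m² + 1)
3m² − 10m + 3 = 0, so m = 3 or m = 1/3.
With m = 3: 3x − y = 10. With m = 1/3: x − 3y = 10.

3x − y = 10 and x − 3y = 10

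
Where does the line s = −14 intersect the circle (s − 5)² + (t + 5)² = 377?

(−14, −9) and (−14, −1)

The line gives s = −14. Substituting into the circle:
t² + 10t + 9 = 0
t = −1 or t = −9, giving (−14, −1) and (−14, −9).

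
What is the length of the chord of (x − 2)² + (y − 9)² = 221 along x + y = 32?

The distance from (2, 9) to the line is 21/√2, and r² = 221.
Chord = 2√(r² − d²) = 2·√(1/2) = √2.

√2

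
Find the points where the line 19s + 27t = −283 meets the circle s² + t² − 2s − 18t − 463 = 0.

(−22, 5) and (5, −14)

Substitute t = (−283 − 19s)/27:
1090s² + 18530s − 119900 = 0  ⟹  s² + 17s − 110 = 0
s = 5 or s = −22, giving (5, −14) and (−22, 5).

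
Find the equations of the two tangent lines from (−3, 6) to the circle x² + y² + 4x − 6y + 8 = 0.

Let a tangent through (−3, 6) have slope m. Its distance from (−2, 3) must equal √5:
(1m − (−3))² = 5(m² + 1)
2m² − 3m − 2 = 0, so m = 2 or m = −1/2.
Through (−3, 6) these give 2x − y = −12 and x + 2y = 9.

2x − y = −12 and x + 2y = 9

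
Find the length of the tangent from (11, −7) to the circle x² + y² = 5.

√165

The centre is (0, 0) and r = √5. The square of the distance from P to the centre is 121 + 49 = 170.
By the tangent–radius right angle, tangent length = √(|PO|² − r²) = √165.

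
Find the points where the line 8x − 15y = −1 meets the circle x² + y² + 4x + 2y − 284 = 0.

(−17, −9) and (13, 7)

Express y = (1 + 8x)/15 and substitute into the circle:
289x² + 1156x − 63869 = 0  ⟹  x² + 4x − 221 = 0
x = 13 or x = −17, giving (13, 7) and (−17, −9).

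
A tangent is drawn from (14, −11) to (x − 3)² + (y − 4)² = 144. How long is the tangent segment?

√202

With centre O = (3, 4), |OP|² = 346 and r² = 144.
By the tangent–radius right angle, tangent length = √(|PO|² − r²) = √202.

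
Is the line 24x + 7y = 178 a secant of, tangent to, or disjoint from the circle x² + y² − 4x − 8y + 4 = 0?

disjoint

Substituting the line into the circle gives 625x² − 7396x + 21912 = 0.
Δ = 54700816 − 54780000 = −79184.
No real roots: the line does not meet the circle.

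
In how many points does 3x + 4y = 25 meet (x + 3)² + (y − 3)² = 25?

2

d² = (3·(−3) + 4·3 − (25))²/25 = 484/25; r² = 25.
Since d² < r², the line cuts the circle twice.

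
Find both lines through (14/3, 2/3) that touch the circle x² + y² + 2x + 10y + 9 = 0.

x − 4y = 2 and 4x − y = 18

Write the tangent as mx − y + (2/3 − m·(14/3)) = 0 and set its distance from the centre to √17:
[m·(−17/3) − (−17/3)]² = 17(m² + 1)
4m² − 17m + 4 = 0, so m = 1/4 or m = 4.
With m = 1/4: x − 4y = 2. With m = 4: 4x − y = 18.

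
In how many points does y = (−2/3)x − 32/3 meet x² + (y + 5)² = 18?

0

Substituting the line into the circle gives 13x² + 68x + 127 = 0.
Discriminant = (68)² − 4·13·(127) = −1980 < 0.
No real roots: the line does not meet the circle.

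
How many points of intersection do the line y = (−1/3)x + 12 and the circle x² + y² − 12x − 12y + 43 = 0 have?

2

d² = (1·6 + 3·6 − (36))²/10 = 72/5; r² = 29.
Since d² < r², the line cuts the circle twice.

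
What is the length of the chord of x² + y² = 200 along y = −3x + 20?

Express y = −3x + 20 and substitute into the circle:
10x² − 120x + 200 = 0  ⟹  x² − 12x + 20 = 0
x = 10 or x = 2, giving (10, −10) and (2, 14).
Chord length = distance between (10, −10) and (2, 14) = √640 = 8√10.

8√10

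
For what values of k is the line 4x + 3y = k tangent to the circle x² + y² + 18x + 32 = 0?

For a tangent, require d(centre, line) = r = 7.
|4·(−9) + 3·0 − k| / √25 = 7
|k − (−36)| = 7·5, so k = −1 or k = −71.

k = −71 or k = −1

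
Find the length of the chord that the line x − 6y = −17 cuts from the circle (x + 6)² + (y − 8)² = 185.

Express y = (17 + x)/6 and substitute into the circle:
37x² + 370x − 4403 = 0  ⟹  x² + 10x − 119 = 0
x = 7 or x = −17, giving (7, 4) and (−17, 0).
Chord length = distance between (7, 4) and (−17, 0) = √592 = 4√37.

4√37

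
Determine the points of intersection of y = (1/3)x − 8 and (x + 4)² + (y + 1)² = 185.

Substitute y = (−24 + x)/3:
10x² + 30x − 1080 = 0  ⟹  x² + 3x − 108 = 0
x = 9 or x = −12, giving (9, −5) and (−12, −12).

(−12, −12) and (9, −5)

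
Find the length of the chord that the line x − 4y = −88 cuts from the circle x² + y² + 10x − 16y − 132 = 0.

Centre (−5, 8), r² = 221. Perpendicular distance d from centre to line = |51| / √17 = 51/√17.
Chord = 2√(r² − d²) = 2·√(68) = 4√17.

4√17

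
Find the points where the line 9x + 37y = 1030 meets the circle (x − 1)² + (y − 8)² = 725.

Substitute y = (1030 − 9x)/37:
1450x² − 15950x − 452400 = 0  ⟹  x² − 11x − 312 = 0
x = 24 or x = −13, giving (24, 22) and (−13, 31).

(−13, 31) and (24, 22)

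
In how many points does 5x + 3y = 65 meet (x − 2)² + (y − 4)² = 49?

d² = (5·2 + 3·4 − (65))²/34 = 1849/34; r² = 49.
Since d² > r², the line lies outside the circle.

0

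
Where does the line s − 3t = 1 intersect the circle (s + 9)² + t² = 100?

(−17, −6) and (1, 0)

From the line, t = (−1 + s)/3. Substituting:
10s² + 160s − 170 = 0  ⟹  s² + 16s − 17 = 0
s = 1 or s = −17, giving (1, 0) and (−17, −6).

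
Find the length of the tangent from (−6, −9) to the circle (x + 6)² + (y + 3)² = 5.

With centre O = (−6, −3), |OP|² = 36 and r² = 5.
By the tangent–radius right angle, tangent length = √(|PO|² − r²) = √31.

√31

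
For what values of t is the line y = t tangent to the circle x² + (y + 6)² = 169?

t = −19 or t = 7

Tangency holds when the distance from the centre (0, −6) to the line equals the radius 13:
|0·0 + 1·(−6) − t| / √1 = 13
|t − (−6)| = 13, so t = 7 or t = −19.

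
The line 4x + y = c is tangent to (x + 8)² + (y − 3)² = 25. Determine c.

The line touches the circle iff its distance from (−8, 3) is 5:
|4·(−8) + 1·3 − c| / √17 = 5
|c − (−29)| = 5√17.

c = −29 ± 5√17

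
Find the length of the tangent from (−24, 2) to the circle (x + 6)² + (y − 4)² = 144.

With centre O = (−6, 4), |OP|² = 328 and r² = 144.
The tangent meets the radius at right angles, so tangent² = |PO|² − r² = 328 − 144 = 184.

2√46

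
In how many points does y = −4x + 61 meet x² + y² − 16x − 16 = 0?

Centre (8, 0), r² = 80. Distance² from centre to line = (−29)²/17 = 841/17.
Since d² < r², the line cuts the circle twice.

2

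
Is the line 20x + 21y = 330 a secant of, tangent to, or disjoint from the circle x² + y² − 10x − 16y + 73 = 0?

Substituting the line into the circle gives 841x² − 10890x + 30213 = 0.
Δ = 118592100 − 101636532 = 16955568.
Two real roots: the line is a secant.

secant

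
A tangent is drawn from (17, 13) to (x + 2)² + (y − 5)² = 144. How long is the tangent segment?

√281

With centre O = (−2, 5), |OP|² = 425 and r² = 144.
The tangent meets the radius at right angles, so tangent² = |PO|² − r² = 425 − 144 = 281.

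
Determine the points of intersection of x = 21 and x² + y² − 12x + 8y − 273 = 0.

The line gives x = 21. Substituting into the circle:
y² + 8y − 84 = 0
y = 6 or y = −14, giving (21, 6) and (21, −14).

(21, −14) and (21, 6)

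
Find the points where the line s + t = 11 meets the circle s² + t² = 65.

Substitute t = −s + 11:
2s² − 22s + 56 = 0  ⟹  s² − 11s + 28 = 0
s = 7 or s = 4, giving (7, 4) and (4, 7).

(4, 7) and (7, 4)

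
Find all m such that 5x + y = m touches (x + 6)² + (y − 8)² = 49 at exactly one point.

Tangency holds when the distance from the centre (−6, 8) to the line equals the radius 7:
|5·(−6) + 1·8 − m| / √26 = 7
|m − (−22)| = 7√26.

m = −22 ± 7√26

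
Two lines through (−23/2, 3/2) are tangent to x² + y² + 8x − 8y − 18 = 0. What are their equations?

x + y = −10 and 7x − y = −82

Write the tangent as mx − y + (3/2 − m·(−23/2)) = 0 and set its distance from the centre to 5√2:
(15/2m − (5/2))² = 50(m² + 1)
m² − 6m − 7 = 0, so m = −1 or m = 7.
Through (−23/2, 3/2) these give x + y = −10 and 7x − y = −82.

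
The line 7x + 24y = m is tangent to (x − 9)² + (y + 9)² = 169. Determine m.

m = −478 or m = 172

Tangency holds when the distance from the centre (9, −9) to the line equals the radius 13:
|7·9 + 24·(−9) − m| / √625 = 13
|m − (−153)| = 13·25, so m = 172 or m = −478.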